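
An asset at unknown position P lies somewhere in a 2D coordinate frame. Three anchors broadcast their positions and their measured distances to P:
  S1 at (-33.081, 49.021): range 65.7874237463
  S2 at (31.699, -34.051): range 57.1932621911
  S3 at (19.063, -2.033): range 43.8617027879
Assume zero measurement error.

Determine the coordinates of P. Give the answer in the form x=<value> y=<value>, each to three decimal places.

x=-22.543 y=-15.917

eq1: (x + 33.081)² + (y − 49.021)² = 65.7874237463²
eq2: (x − 31.699)² + (y + 34.051)² = 57.1932621911²
eq3: (x − 19.063)² + (y + 2.033)² = 43.8617027879²
eq1−eq3, eq1−eq2 (x²,y² cancel):
  104.288·x − 102.108·y = -725.743792
  129.560·x − 166.144·y = -276.197917
det = 104.288·-166.144 − -102.108·129.560 = -4097.712992
x = (-725.743792·-166.144 − -102.108·-276.197917) / -4097.712992 = -22.543297
y = (104.288·-276.197917 − -725.743792·129.560) / -4097.712992 = -15.916985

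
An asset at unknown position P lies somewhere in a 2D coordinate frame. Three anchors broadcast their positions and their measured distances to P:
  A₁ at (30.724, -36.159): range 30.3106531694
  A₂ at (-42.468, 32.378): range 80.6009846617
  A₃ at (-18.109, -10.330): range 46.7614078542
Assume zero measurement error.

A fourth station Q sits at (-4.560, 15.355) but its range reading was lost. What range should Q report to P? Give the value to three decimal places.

39.276

eq1: (x − 30.724)² + (y + 36.159)² = 30.3106531694²
eq2: (x + 42.468)² + (y − 32.378)² = 80.6009846617²
eq3: (x + 18.109)² + (y + 10.330)² = 46.7614078542²
eq2−eq3, eq2−eq1 (x²,y² cancel):
  48.718·x − 85.416·y = 1892.668337
  146.384·x − 137.074·y = 4977.354582
det = 48.718·-137.074 − -85.416·146.384 = 5825.564612
x = (1892.668337·-137.074 − -85.416·4977.354582) / 5825.564612 = 28.445329
y = (48.718·4977.354582 − 1892.668337·146.384) / 5825.564612 = -5.934120
|P − Q| = √((28.445329 − -4.560)² + (-5.934120 − 15.355)²) = 39.275671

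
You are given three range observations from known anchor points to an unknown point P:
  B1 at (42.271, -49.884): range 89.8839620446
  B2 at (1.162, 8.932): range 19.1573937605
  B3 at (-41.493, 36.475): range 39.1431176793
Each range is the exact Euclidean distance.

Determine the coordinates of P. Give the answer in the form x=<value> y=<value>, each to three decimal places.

eq1: (x − 42.271)² + (y + 49.884)² = 89.8839620446²
eq2: (x − 1.162)² + (y − 8.932)² = 19.1573937605²
eq3: (x + 41.493)² + (y − 36.475)² = 39.1431176793²
eq3−eq2, eq3−eq1 (x²,y² cancel):
  85.310·x − 55.086·y = -1805.785880
  167.528·x − 172.718·y = -5323.786748
det = 85.310·-172.718 − -55.086·167.528 = -5506.125172
x = (-1805.785880·-172.718 − -55.086·-5323.786748) / -5506.125172 = -3.382707
y = (85.310·-5323.786748 − -1805.785880·167.528) / -5506.125172 = 27.542518

x=-3.383 y=27.543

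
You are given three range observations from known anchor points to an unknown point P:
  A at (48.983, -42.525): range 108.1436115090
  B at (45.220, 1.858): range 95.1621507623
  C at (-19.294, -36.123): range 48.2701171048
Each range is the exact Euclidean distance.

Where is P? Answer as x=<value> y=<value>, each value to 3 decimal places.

x=-49.940 y=1.171

eq1: (x − 48.983)² + (y + 42.525)² = 108.1436115090²
eq2: (x − 45.220)² + (y − 1.858)² = 95.1621507623²
eq3: (x + 19.294)² + (y + 36.123)² = 48.2701171048²
eq1−eq3, eq1−eq2 (x²,y² cancel):
  -136.554·x + 12.804·y = 6834.456156
  -7.526·x + 88.766·y = 479.796423
det = -136.554·88.766 − 12.804·-7.526 = -12024.989460
x = (6834.456156·88.766 − 12.804·479.796423) / -12024.989460 = -49.939671
y = (-136.554·479.796423 − 6834.456156·-7.526) / -12024.989460 = 1.171062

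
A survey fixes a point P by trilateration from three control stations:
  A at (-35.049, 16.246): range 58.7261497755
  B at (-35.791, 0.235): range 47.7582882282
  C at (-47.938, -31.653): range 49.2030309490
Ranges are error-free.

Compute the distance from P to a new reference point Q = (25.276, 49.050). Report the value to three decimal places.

eq1: (x + 35.049)² + (y − 16.246)² = 58.7261497755²
eq2: (x + 35.791)² + (y − 0.235)² = 47.7582882282²
eq3: (x + 47.938)² + (y + 31.653)² = 49.2030309490²
eq2−eq3, eq2−eq1 (x²,y² cancel):
  -24.294·x − 63.776·y = 1878.829187
  1.484·x + 32.022·y = -956.592562
det = -24.294·32.022 − -63.776·1.484 = -683.298884
x = (1878.829187·32.022 − -63.776·-956.592562) / -683.298884 = 1.234861
y = (-24.294·-956.592562 − 1878.829187·1.484) / -683.298884 = -29.930207
|P − Q| = √((1.234861 − 25.276)² + (-29.930207 − 49.050)²) = 82.558158

82.558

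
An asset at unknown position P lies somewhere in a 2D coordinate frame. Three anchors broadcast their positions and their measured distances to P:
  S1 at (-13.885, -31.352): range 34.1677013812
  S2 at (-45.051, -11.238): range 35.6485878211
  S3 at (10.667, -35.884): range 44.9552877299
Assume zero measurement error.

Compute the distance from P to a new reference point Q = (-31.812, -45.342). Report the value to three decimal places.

51.935

eq1: (x + 13.885)² + (y + 31.352)² = 34.1677013812²
eq2: (x + 45.051)² + (y + 11.238)² = 35.6485878211²
eq3: (x − 10.667)² + (y + 35.884)² = 44.9552877299²
eq1−eq2, eq1−eq3 (x²,y² cancel):
  -62.332·x + 40.228·y = 876.754120
  49.104·x − 9.064·y = -627.840861
det = -62.332·-9.064 − 40.228·49.104 = -1410.378464
x = (876.754120·-9.064 − 40.228·-627.840861) / -1410.378464 = -12.273218
y = (-62.332·-627.840861 − 876.754120·49.104) / -1410.378464 = 2.777664
|P − Q| = √((-12.273218 − -31.812)² + (2.777664 − -45.342)²) = 51.935210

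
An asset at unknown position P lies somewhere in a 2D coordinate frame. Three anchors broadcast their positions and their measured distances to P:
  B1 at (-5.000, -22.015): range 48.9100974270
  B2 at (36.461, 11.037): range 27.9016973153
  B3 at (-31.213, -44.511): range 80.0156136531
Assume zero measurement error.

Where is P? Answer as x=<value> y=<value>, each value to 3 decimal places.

eq1: (x + 5.000)² + (y + 22.015)² = 48.9100974270²
eq2: (x − 36.461)² + (y − 11.037)² = 27.9016973153²
eq3: (x + 31.213)² + (y + 44.511)² = 80.0156136531²
eq3−eq1, eq3−eq2 (x²,y² cancel):
  52.426·x + 44.992·y = 1564.480533
  135.348·x + 111.096·y = 4119.733115
det = 52.426·111.096 − 44.992·135.348 = -265.258320
x = (1564.480533·111.096 − 44.992·4119.733115) / -265.258320 = 43.533047
y = (52.426·4119.733115 − 1564.480533·135.348) / -265.258320 = -15.953570

x=43.533 y=-15.954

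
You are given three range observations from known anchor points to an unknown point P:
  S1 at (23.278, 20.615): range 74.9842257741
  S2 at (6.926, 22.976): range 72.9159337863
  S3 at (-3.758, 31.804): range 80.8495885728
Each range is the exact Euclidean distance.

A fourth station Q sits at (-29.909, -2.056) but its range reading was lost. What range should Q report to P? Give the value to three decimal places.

eq1: (x − 23.278)² + (y − 20.615)² = 74.9842257741²
eq2: (x − 6.926)² + (y − 22.976)² = 72.9159337863²
eq3: (x + 3.758)² + (y − 31.804)² = 80.8495885728²
eq3−eq1, eq3−eq2 (x²,y² cancel):
  54.072·x − 22.378·y = 855.248386
  21.368·x − 17.656·y = 770.171644
det = 54.072·-17.656 − -22.378·21.368 = -476.522128
x = (855.248386·-17.656 − -22.378·770.171644) / -476.522128 = -4.479615
y = (54.072·770.171644 − 855.248386·21.368) / -476.522128 = -49.042368
|P − Q| = √((-4.479615 − -29.909)² + (-49.042368 − -2.056)²) = 53.426327

53.426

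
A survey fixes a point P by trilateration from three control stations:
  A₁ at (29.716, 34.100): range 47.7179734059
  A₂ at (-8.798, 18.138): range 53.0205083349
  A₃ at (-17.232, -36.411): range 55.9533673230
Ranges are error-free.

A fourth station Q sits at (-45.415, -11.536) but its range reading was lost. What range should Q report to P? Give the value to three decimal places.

eq1: (x − 29.716)² + (y − 34.100)² = 47.7179734059²
eq2: (x + 8.798)² + (y − 18.138)² = 53.0205083349²
eq3: (x + 17.232)² + (y + 36.411)² = 55.9533673230²
eq2−eq3, eq2−eq1 (x²,y² cancel):
  -16.868·x − 109.098·y = 896.705886
  77.028·x + 31.924·y = 2173.628126
det = -16.868·31.924 − -109.098·77.028 = 7865.106712
x = (896.705886·31.924 − -109.098·2173.628126) / 7865.106712 = 33.790377
y = (-16.868·2173.628126 − 896.705886·77.028) / 7865.106712 = -13.443711
|P − Q| = √((33.790377 − -45.415)² + (-13.443711 − -11.536)²) = 79.228348

79.228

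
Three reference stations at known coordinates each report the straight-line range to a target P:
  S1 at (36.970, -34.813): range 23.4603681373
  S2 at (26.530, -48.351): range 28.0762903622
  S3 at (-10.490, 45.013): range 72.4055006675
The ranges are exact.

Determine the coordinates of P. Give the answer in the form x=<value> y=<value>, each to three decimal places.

eq1: (x − 36.970)² + (y + 34.813)² = 23.4603681373²
eq2: (x − 26.530)² + (y + 48.351)² = 28.0762903622²
eq3: (x + 10.490)² + (y − 45.013)² = 72.4055006675²
eq3−eq2, eq3−eq1 (x²,y² cancel):
  74.040·x − 186.728·y = 5359.728278
  94.920·x − 159.652·y = 5134.683254
det = 74.040·-159.652 − -186.728·94.920 = 5903.587680
x = (5359.728278·-159.652 − -186.728·5134.683254) / 5903.587680 = 17.463583
y = (74.040·5134.683254 − 5359.728278·94.920) / 5903.587680 = -21.778869

x=17.464 y=-21.779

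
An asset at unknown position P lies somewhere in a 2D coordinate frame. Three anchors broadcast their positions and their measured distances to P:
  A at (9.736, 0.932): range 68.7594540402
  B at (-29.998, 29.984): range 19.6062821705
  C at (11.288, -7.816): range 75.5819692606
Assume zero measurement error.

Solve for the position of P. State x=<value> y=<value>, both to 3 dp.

eq1: (x − 9.736)² + (y − 0.932)² = 68.7594540402²
eq2: (x + 29.998)² + (y − 29.984)² = 19.6062821705²
eq3: (x − 11.288)² + (y + 7.816)² = 75.5819692606²
eq2−eq1, eq2−eq3 (x²,y² cancel):
  79.468·x − 58.104·y = -6046.718159
  82.572·x − 75.600·y = -6938.639237
det = 79.468·-75.600 − -58.104·82.572 = -1210.017312
x = (-6046.718159·-75.600 − -58.104·-6938.639237) / -1210.017312 = -44.602005
y = (79.468·-6938.639237 − -6046.718159·82.572) / -1210.017312 = 43.065641

x=-44.602 y=43.066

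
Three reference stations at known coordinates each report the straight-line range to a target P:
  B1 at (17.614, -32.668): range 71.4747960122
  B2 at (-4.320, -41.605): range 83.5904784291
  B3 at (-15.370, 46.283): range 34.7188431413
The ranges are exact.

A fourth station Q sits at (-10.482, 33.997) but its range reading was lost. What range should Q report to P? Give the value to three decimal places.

29.410

eq1: (x − 17.614)² + (y + 32.668)² = 71.4747960122²
eq2: (x + 4.320)² + (y + 41.605)² = 83.5904784291²
eq3: (x + 15.370)² + (y − 46.283)² = 34.7188431413²
eq2−eq1, eq2−eq3 (x²,y² cancel):
  43.868·x + 17.874·y = 1506.534414
  -22.100·x + 175.776·y = 6410.684579
det = 43.868·175.776 − 17.874·-22.100 = 8105.956968
x = (1506.534414·175.776 − 17.874·6410.684579) / 8105.956968 = 18.533039
y = (43.868·6410.684579 − 1506.534414·-22.100) / 8105.956968 = 38.800887
|P − Q| = √((18.533039 − -10.482)² + (38.800887 − 33.997)²) = 29.410029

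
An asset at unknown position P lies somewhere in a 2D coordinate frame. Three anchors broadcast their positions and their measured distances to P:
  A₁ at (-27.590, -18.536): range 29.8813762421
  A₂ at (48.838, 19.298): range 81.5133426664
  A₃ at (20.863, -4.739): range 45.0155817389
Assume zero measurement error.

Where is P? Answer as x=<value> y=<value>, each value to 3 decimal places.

eq1: (x + 27.590)² + (y + 18.536)² = 29.8813762421²
eq2: (x − 48.838)² + (y − 19.298)² = 81.5133426664²
eq3: (x − 20.863)² + (y + 4.739)² = 45.0155817389²
eq1−eq2, eq1−eq3 (x²,y² cancel):
  152.856·x + 75.668·y = -4098.756735
  96.906·x + 27.594·y = -1780.574459
det = 152.856·27.594 − 75.668·96.906 = -3114.774744
x = (-4098.756735·27.594 − 75.668·-1780.574459) / -3114.774744 = -6.944777
y = (152.856·-1780.574459 − -4098.756735·96.906) / -3114.774744 = -40.138579

x=-6.945 y=-40.139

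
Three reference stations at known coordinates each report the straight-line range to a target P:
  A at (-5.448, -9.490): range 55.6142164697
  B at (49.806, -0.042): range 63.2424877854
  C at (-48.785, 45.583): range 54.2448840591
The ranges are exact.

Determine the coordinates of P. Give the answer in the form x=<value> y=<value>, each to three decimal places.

eq1: (x + 5.448)² + (y + 9.490)² = 55.6142164697²
eq2: (x − 49.806)² + (y + 0.042)² = 63.2424877854²
eq3: (x + 48.785)² + (y − 45.583)² = 54.2448840591²
eq3−eq2, eq3−eq1 (x²,y² cancel):
  197.182·x − 91.250·y = -3034.251529
  86.674·x − 110.146·y = -4488.478937
det = 197.182·-110.146 − -91.250·86.674 = -13809.806072
x = (-3034.251529·-110.146 − -91.250·-4488.478937) / -13809.806072 = 5.457212
y = (197.182·-4488.478937 − -3034.251529·86.674) / -13809.806072 = 45.044553

x=5.457 y=45.045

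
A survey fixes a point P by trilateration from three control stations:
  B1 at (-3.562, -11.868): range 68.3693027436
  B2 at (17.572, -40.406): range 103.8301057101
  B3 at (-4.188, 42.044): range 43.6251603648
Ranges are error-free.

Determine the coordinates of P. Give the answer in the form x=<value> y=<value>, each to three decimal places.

x=-47.777 y=40.279

eq1: (x + 3.562)² + (y + 11.868)² = 68.3693027436²
eq2: (x − 17.572)² + (y + 40.406)² = 103.8301057101²
eq3: (x + 4.188)² + (y − 42.044)² = 43.6251603648²
eq1−eq3, eq1−eq2 (x²,y² cancel):
  -1.252·x + 107.824·y = 4402.906953
  42.268·x − 57.076·y = -4318.446542
det = -1.252·-57.076 − 107.824·42.268 = -4486.045680
x = (4402.906953·-57.076 − 107.824·-4318.446542) / -4486.045680 = -47.777459
y = (-1.252·-4318.446542 − 4402.906953·42.268) / -4486.045680 = 40.279433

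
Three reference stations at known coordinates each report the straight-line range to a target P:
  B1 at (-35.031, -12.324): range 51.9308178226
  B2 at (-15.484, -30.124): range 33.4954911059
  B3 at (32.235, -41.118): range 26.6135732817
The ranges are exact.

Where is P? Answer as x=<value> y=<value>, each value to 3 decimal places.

eq1: (x + 35.031)² + (y + 12.324)² = 51.9308178226²
eq2: (x + 15.484)² + (y + 30.124)² = 33.4954911059²
eq3: (x − 32.235)² + (y + 41.118)² = 26.6135732817²
eq1−eq3, eq1−eq2 (x²,y² cancel):
  134.532·x − 57.588·y = 3339.260769
  39.094·x − 35.600·y = 1343.019610
det = 134.532·-35.600 − -57.588·39.094 = -2537.993928
x = (3339.260769·-35.600 − -57.588·1343.019610) / -2537.993928 = 16.365630
y = (134.532·1343.019610 − 3339.260769·39.094) / -2537.993928 = -19.753418

x=16.366 y=-19.753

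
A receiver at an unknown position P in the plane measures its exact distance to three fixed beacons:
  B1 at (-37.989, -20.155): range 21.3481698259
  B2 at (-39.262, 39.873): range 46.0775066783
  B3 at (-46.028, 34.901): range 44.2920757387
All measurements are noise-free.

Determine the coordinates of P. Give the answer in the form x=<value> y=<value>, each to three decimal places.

eq1: (x + 37.989)² + (y + 20.155)² = 21.3481698259²
eq2: (x + 39.262)² + (y − 39.873)² = 46.0775066783²
eq3: (x + 46.028)² + (y − 34.901)² = 44.2920757387²
eq2−eq3, eq2−eq1 (x²,y² cancel):
  -13.532·x − 9.944·y = 366.644460
  2.546·x − 120.056·y = 385.419640
det = -13.532·-120.056 − -9.944·2.546 = 1649.915216
x = (366.644460·-120.056 − -9.944·385.419640) / 1649.915216 = -24.355951
y = (-13.532·385.419640 − 366.644460·2.546) / 1649.915216 = -3.726843

x=-24.356 y=-3.727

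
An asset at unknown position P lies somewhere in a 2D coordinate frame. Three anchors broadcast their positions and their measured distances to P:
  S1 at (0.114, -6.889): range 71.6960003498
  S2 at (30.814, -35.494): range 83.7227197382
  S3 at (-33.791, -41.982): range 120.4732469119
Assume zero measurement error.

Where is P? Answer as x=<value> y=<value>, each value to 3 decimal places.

x=48.036 y=46.438

eq1: (x − 0.114)² + (y + 6.889)² = 71.6960003498²
eq2: (x − 30.814)² + (y + 35.494)² = 83.7227197382²
eq3: (x + 33.791)² + (y + 41.982)² = 120.4732469119²
eq3−eq1, eq3−eq2 (x²,y² cancel):
  67.810·x + 70.186·y = 6516.638067
  129.210·x + 12.976·y = 6809.316048
det = 67.810·12.976 − 70.186·129.210 = -8188.830500
x = (6516.638067·12.976 − 70.186·6809.316048) / -8188.830500 = 48.036012
y = (67.810·6809.316048 − 6516.638067·129.210) / -8188.830500 = 46.438265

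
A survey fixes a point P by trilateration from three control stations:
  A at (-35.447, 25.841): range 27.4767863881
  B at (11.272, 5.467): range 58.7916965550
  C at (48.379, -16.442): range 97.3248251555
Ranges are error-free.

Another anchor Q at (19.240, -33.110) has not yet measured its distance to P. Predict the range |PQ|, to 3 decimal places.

eq1: (x + 35.447)² + (y − 25.841)² = 27.4767863881²
eq2: (x − 11.272)² + (y − 5.467)² = 58.7916965550²
eq3: (x − 48.379)² + (y + 16.442)² = 97.3248251555²
eq1−eq2, eq1−eq3 (x²,y² cancel):
  93.438·x − 40.748·y = -4468.790811
  167.652·x − 84.566·y = -8030.527886
det = 93.438·-84.566 − -40.748·167.652 = -1070.194212
x = (-4468.790811·-84.566 − -40.748·-8030.527886) / -1070.194212 = -47.355716
y = (93.438·-8030.527886 − -4468.790811·167.652) / -1070.194212 = 1.079008
|P − Q| = √((-47.355716 − 19.240)² + (1.079008 − -33.110)²) = 74.859052

74.859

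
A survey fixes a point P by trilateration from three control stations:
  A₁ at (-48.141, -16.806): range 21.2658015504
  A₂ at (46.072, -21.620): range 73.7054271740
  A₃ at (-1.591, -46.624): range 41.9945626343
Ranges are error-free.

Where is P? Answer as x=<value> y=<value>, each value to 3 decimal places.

x=-27.164 y=-13.314

eq1: (x + 48.141)² + (y + 16.806)² = 21.2658015504²
eq2: (x − 46.072)² + (y + 21.620)² = 73.7054271740²
eq3: (x + 1.591)² + (y + 46.624)² = 41.9945626343²
eq2−eq3, eq2−eq1 (x²,y² cancel):
  -95.326·x − 50.008·y = 3255.221777
  -188.426·x + 9.628·y = 4990.199612
det = -95.326·9.628 − -50.008·-188.426 = -10340.606136
x = (3255.221777·9.628 − -50.008·4990.199612) / -10340.606136 = -27.163899
y = (-95.326·4990.199612 − 3255.221777·-188.426) / -10340.606136 = -13.313789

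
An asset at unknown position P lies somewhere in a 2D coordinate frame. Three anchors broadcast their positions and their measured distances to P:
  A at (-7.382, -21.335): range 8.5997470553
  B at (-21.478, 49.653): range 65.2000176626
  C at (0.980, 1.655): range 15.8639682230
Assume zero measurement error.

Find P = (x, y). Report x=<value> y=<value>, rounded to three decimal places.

x=-4.397 y=-13.270

eq1: (x + 7.382)² + (y + 21.335)² = 8.5997470553²
eq2: (x + 21.478)² + (y − 49.653)² = 65.2000176626²
eq3: (x − 0.980)² + (y − 1.655)² = 15.8639682230²
eq3−eq2, eq3−eq1 (x²,y² cancel):
  -44.916·x + 95.996·y = -1076.351347
  -16.724·x − 45.980·y = 683.686562
det = -44.916·-45.980 − 95.996·-16.724 = 3670.674784
x = (-1076.351347·-45.980 − 95.996·683.686562) / 3670.674784 = -4.397159
y = (-44.916·683.686562 − -1076.351347·-16.724) / 3670.674784 = -13.269867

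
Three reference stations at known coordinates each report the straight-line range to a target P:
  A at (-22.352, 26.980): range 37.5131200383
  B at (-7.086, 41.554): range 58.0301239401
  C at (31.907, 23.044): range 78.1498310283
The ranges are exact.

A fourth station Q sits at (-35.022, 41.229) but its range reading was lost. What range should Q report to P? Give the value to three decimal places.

eq1: (x + 22.352)² + (y − 26.980)² = 37.5131200383²
eq2: (x + 7.086)² + (y − 41.554)² = 58.0301239401²
eq3: (x − 31.907)² + (y − 23.044)² = 78.1498310283²
eq3−eq2, eq3−eq1 (x²,y² cancel):
  -77.986·x + 37.020·y = 2967.764532
  -108.518·x + 7.872·y = 4378.611634
det = -77.986·7.872 − 37.020·-108.518 = 3403.430568
x = (2967.764532·7.872 − 37.020·4378.611634) / 3403.430568 = -40.762977
y = (-77.986·4378.611634 − 2967.764532·-108.518) / 3403.430568 = -5.704402
|P − Q| = √((-40.762977 − -35.022)² + (-5.704402 − 41.229)²) = 47.283221

47.283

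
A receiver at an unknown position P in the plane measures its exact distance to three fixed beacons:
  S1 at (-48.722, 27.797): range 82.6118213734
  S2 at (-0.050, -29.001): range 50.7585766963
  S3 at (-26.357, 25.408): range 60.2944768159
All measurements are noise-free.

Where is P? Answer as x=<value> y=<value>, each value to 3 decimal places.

eq1: (x + 48.722)² + (y − 27.797)² = 82.6118213734²
eq2: (x + 0.050)² + (y + 29.001)² = 50.7585766963²
eq3: (x + 26.357)² + (y − 25.408)² = 60.2944768159²
eq2−eq3, eq2−eq1 (x²,y² cancel):
  -52.614·x + 108.818·y = -559.793414
  -97.344·x + 113.596·y = -1942.833930
det = -52.614·113.596 − 108.818·-97.344 = 4616.039448
x = (-559.793414·113.596 − 108.818·-1942.833930) / 4616.039448 = 32.024209
y = (-52.614·-1942.833930 − -559.793414·-97.344) / 4616.039448 = 10.339542

x=32.024 y=10.340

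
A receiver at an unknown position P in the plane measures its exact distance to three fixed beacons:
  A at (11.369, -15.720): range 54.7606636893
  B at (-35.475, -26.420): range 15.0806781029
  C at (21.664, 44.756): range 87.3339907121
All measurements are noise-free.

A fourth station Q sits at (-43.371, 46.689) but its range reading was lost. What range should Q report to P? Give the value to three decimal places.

eq1: (x − 11.369)² + (y + 15.720)² = 54.7606636893²
eq2: (x + 35.475)² + (y + 26.420)² = 15.0806781029²
eq3: (x − 21.664)² + (y − 44.756)² = 87.3339907121²
eq3−eq2, eq3−eq1 (x²,y² cancel):
  -114.278·x − 142.352·y = 6883.862675
  -20.590·x − 120.952·y = 2532.439775
det = -114.278·-120.952 − -142.352·-20.590 = 10891.124976
x = (6883.862675·-120.952 − -142.352·2532.439775) / 10891.124976 = -43.348974
y = (-114.278·2532.439775 − 6883.862675·-20.590) / 10891.124976 = -13.558142
|P − Q| = √((-43.348974 − -43.371)² + (-13.558142 − 46.689)²) = 60.247146

60.247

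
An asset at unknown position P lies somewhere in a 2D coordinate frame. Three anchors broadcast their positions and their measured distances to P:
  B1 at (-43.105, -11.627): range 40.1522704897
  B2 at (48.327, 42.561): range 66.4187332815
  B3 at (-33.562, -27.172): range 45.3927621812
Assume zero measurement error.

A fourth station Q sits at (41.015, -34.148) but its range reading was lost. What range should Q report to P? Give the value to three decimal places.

eq1: (x + 43.105)² + (y + 11.627)² = 40.1522704897²
eq2: (x − 48.327)² + (y − 42.561)² = 66.4187332815²
eq3: (x + 33.562)² + (y + 27.172)² = 45.3927621812²
eq2−eq1, eq2−eq3 (x²,y² cancel):
  -182.864·x − 108.376·y = 645.533809
  -163.778·x − 139.466·y = 68.733050
det = -182.864·-139.466 − -108.376·-163.778 = 7753.706096
x = (645.533809·-139.466 − -108.376·68.733050) / 7753.706096 = -10.650520
y = (-182.864·68.733050 − 645.533809·-163.778) / 7753.706096 = 12.014311
|P − Q| = √((-10.650520 − 41.015)² + (12.014311 − -34.148)²) = 69.284089

69.284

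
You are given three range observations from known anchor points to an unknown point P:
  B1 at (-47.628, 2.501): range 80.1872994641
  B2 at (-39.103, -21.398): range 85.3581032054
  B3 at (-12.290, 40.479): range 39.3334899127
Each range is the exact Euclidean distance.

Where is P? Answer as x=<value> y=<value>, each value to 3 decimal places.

x=26.391 y=33.343

eq1: (x + 47.628)² + (y − 2.501)² = 80.1872994641²
eq2: (x + 39.103)² + (y + 21.398)² = 85.3581032054²
eq3: (x + 12.290)² + (y − 40.479)² = 39.3334899127²
eq3−eq2, eq3−eq1 (x²,y² cancel):
  -53.626·x − 123.754·y = -5541.556882
  -70.676·x − 75.956·y = -4397.791723
det = -53.626·-75.956 − -123.754·-70.676 = -4673.221248
x = (-5541.556882·-75.956 − -123.754·-4397.791723) / -4673.221248 = 26.390752
y = (-53.626·-4397.791723 − -5541.556882·-70.676) / -4673.221248 = 33.342974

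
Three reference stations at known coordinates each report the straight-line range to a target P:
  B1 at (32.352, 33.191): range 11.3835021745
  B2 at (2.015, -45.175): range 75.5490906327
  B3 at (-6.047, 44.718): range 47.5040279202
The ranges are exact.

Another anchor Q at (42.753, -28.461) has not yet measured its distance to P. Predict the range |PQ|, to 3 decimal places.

51.289

eq1: (x − 32.352)² + (y − 33.191)² = 11.3835021745²
eq2: (x − 2.015)² + (y + 45.175)² = 75.5490906327²
eq3: (x + 6.047)² + (y − 44.718)² = 47.5040279202²
eq1−eq3, eq1−eq2 (x²,y² cancel):
  -76.798·x + 23.054·y = -2239.077199
  -60.674·x − 156.732·y = -5681.534509
det = -76.798·-156.732 − 23.054·-60.674 = 13435.482532
x = (-2239.077199·-156.732 − 23.054·-5681.534509) / 13435.482532 = 35.868987
y = (-76.798·-5681.534509 − -2239.077199·-60.674) / 13435.482532 = 22.364416
|P − Q| = √((35.868987 − 42.753)² + (22.364416 − -28.461)²) = 51.289497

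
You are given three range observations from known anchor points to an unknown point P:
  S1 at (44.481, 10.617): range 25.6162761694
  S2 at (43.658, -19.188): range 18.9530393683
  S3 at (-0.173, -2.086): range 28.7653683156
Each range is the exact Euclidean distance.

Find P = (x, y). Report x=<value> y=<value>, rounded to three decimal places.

eq1: (x − 44.481)² + (y − 10.617)² = 25.6162761694²
eq2: (x − 43.658)² + (y + 19.188)² = 18.9530393683²
eq3: (x + 0.173)² + (y + 2.086)² = 28.7653683156²
eq2−eq1, eq2−eq3 (x²,y² cancel):
  1.646·x + 59.610·y = -479.896161
  -87.662·x + 34.204·y = -2738.047696
det = 1.646·34.204 − 59.610·-87.662 = 5281.831604
x = (-479.896161·34.204 − 59.610·-2738.047696) / 5281.831604 = 27.793513
y = (1.646·-2738.047696 − -479.896161·-87.662) / 5281.831604 = -8.818055

x=27.794 y=-8.818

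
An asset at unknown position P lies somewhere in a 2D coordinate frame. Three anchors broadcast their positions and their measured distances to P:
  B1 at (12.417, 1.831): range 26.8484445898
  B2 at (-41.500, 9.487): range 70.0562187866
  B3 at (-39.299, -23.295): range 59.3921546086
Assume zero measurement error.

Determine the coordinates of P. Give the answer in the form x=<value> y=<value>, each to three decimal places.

x=20.090 y=-23.898

eq1: (x − 12.417)² + (y − 1.831)² = 26.8484445898²
eq2: (x + 41.500)² + (y − 9.487)² = 70.0562187866²
eq3: (x + 39.299)² + (y + 23.295)² = 59.3921546086²
eq2−eq3, eq2−eq1 (x²,y² cancel):
  4.402·x − 65.564·y = 1655.261019
  107.834·x − 15.312·y = 2532.316095
det = 4.402·-15.312 − -65.564·107.834 = 7002.624952
x = (1655.261019·-15.312 − -65.564·2532.316095) / 7002.624952 = 20.090097
y = (4.402·2532.316095 − 1655.261019·107.834) / 7002.624952 = -23.897633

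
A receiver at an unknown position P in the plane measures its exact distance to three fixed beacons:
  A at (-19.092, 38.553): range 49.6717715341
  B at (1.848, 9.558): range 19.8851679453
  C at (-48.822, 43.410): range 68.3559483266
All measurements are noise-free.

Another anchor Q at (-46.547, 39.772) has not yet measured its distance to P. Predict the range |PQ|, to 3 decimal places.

64.108

eq1: (x + 19.092)² + (y − 38.553)² = 49.6717715341²
eq2: (x − 1.848)² + (y − 9.558)² = 19.8851679453²
eq3: (x + 48.822)² + (y − 43.410)² = 68.3559483266²
eq3−eq2, eq3−eq1 (x²,y² cancel):
  101.340·x − 67.704·y = 103.870451
  59.460·x − 9.714·y = -211.926727
det = 101.340·-9.714 − -67.704·59.460 = 3041.263080
x = (103.870451·-9.714 − -67.704·-211.926727) / 3041.263080 = -5.049640
y = (101.340·-211.926727 − 103.870451·59.460) / 3041.263080 = -9.092535
|P − Q| = √((-5.049640 − -46.547)² + (-9.092535 − 39.772)²) = 64.107516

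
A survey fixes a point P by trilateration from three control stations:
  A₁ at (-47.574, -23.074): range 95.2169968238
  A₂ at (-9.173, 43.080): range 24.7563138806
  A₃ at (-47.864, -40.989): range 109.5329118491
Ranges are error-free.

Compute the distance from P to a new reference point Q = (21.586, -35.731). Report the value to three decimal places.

eq1: (x + 47.574)² + (y + 23.074)² = 95.2169968238²
eq2: (x + 9.173)² + (y − 43.080)² = 24.7563138806²
eq3: (x + 47.864)² + (y + 40.989)² = 109.5329118491²
eq3−eq1, eq3−eq2 (x²,y² cancel):
  0.580·x + 35.830·y = 1755.816629
  77.382·x + 168.138·y = 9353.553413
det = 0.580·168.138 − 35.830·77.382 = -2675.077020
x = (1755.816629·168.138 − 35.830·9353.553413) / -2675.077020 = 14.922308
y = (0.580·9353.553413 − 1755.816629·77.382) / -2675.077020 = 48.762537
|P − Q| = √((14.922308 − 21.586)² + (48.762537 − -35.731)²) = 84.755900

84.756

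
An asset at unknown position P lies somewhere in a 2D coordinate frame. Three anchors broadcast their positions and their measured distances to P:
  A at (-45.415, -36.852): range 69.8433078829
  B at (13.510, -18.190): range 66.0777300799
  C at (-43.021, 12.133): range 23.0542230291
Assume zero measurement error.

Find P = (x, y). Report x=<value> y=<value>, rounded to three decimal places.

eq1: (x + 45.415)² + (y + 36.852)² = 69.8433078829²
eq2: (x − 13.510)² + (y + 18.190)² = 66.0777300799²
eq3: (x + 43.021)² + (y − 12.133)² = 23.0542230291²
eq1−eq3, eq1−eq2 (x²,y² cancel):
  4.788·x + 97.970·y = 2924.014458
  117.850·x + 37.324·y = -2395.374685
det = 4.788·37.324 − 97.970·117.850 = -11367.057188
x = (2924.014458·37.324 − 97.970·-2395.374685) / -11367.057188 = -30.246243
y = (4.788·-2395.374685 − 2924.014458·117.850) / -11367.057188 = 31.324216

x=-30.246 y=31.324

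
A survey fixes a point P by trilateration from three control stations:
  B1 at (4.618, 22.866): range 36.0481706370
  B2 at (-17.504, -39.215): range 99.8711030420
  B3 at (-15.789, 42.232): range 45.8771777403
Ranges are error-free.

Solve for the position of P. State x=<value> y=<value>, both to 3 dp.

x=29.609 y=48.845

eq1: (x − 4.618)² + (y − 22.866)² = 36.0481706370²
eq2: (x + 17.504)² + (y + 39.215)² = 99.8711030420²
eq3: (x + 15.789)² + (y − 42.232)² = 45.8771777403²
eq2−eq1, eq2−eq3 (x²,y² cancel):
  44.244·x + 124.162·y = 7374.740256
  3.430·x + 162.894·y = 8058.149889
det = 44.244·162.894 − 124.162·3.430 = 6781.206476
x = (7374.740256·162.894 − 124.162·8058.149889) / 6781.206476 = 29.609028
y = (44.244·8058.149889 − 7374.740256·3.430) / 6781.206476 = 48.845206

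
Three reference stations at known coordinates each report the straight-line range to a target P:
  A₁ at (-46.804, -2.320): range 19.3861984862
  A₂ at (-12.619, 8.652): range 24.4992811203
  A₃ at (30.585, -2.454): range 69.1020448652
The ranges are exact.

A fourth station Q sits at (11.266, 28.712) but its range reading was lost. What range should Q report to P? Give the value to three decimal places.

eq1: (x + 46.804)² + (y + 2.320)² = 19.3861984862²
eq2: (x + 12.619)² + (y − 8.652)² = 24.4992811203²
eq3: (x − 30.585)² + (y + 2.454)² = 69.1020448652²
eq1−eq3, eq1−eq2 (x²,y² cancel):
  154.778·x − 0.268·y = -5653.800388
  68.370·x + 21.944·y = -2186.290635
det = 154.778·21.944 − -0.268·68.370 = 3414.771592
x = (-5653.800388·21.944 − -0.268·-2186.290635) / 3414.771592 = -36.504029
y = (154.778·-2186.290635 − -5653.800388·68.370) / 3414.771592 = 14.103620
|P − Q| = √((-36.504029 − 11.266)² + (14.103620 − 28.712)²) = 49.953783

49.954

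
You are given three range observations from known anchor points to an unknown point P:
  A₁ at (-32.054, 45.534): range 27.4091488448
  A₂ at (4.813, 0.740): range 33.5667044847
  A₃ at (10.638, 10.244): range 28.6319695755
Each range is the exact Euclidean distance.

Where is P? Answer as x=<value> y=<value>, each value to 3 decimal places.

eq1: (x + 32.054)² + (y − 45.534)² = 27.4091488448²
eq2: (x − 4.813)² + (y − 0.740)² = 33.5667044847²
eq3: (x − 10.638)² + (y − 10.244)² = 28.6319695755²
eq2−eq3, eq2−eq1 (x²,y² cancel):
  11.650·x + 19.008·y = 501.327979
  -73.734·x + 89.588·y = 3452.553713
det = 11.650·89.588 − 19.008·-73.734 = 2445.236072
x = (501.327979·89.588 − 19.008·3452.553713) / 2445.236072 = -8.470826
y = (11.650·3452.553713 − 501.327979·-73.734) / 2445.236072 = 31.566346

x=-8.471 y=31.566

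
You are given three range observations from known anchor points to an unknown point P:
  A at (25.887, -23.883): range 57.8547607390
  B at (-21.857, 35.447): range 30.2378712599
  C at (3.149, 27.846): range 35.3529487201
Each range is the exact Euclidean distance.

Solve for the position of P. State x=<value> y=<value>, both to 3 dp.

x=-24.074 y=5.290

eq1: (x − 25.887)² + (y + 23.883)² = 57.8547607390²
eq2: (x + 21.857)² + (y − 35.447)² = 30.2378712599²
eq3: (x − 3.149)² + (y − 27.846)² = 35.3529487201²
eq1−eq3, eq1−eq2 (x²,y² cancel):
  -45.476·x + 103.458·y = 1642.123816
  -95.488·x + 118.660·y = 2926.528282
det = -45.476·118.660 − 103.458·-95.488 = 4482.815344
x = (1642.123816·118.660 − 103.458·2926.528282) / 4482.815344 = -24.073789
y = (-45.476·2926.528282 − 1642.123816·-95.488) / 4482.815344 = 5.290496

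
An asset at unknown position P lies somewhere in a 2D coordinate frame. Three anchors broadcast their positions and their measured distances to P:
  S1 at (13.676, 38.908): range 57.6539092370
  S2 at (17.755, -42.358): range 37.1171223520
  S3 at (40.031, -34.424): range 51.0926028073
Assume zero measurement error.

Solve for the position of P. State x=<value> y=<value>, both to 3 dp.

x=-7.163 y=-14.848

eq1: (x − 13.676)² + (y − 38.908)² = 57.6539092370²
eq2: (x − 17.755)² + (y + 42.358)² = 37.1171223520²
eq3: (x − 40.031)² + (y + 34.424)² = 51.0926028073²
eq1−eq2, eq1−eq3 (x²,y² cancel):
  8.158·x − 162.532·y = 2354.867228
  52.710·x − 146.664·y = 1800.146486
det = 8.158·-146.664 − -162.532·52.710 = 7370.576808
x = (2354.867228·-146.664 − -162.532·1800.146486) / 7370.576808 = -7.162647
y = (8.158·1800.146486 − 2354.867228·52.710) / 7370.576808 = -14.848154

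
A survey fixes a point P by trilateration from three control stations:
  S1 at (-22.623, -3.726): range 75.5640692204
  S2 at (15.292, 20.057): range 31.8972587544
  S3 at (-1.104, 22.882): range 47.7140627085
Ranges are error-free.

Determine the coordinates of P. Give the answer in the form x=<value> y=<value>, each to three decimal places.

eq1: (x + 22.623)² + (y + 3.726)² = 75.5640692204²
eq2: (x − 15.292)² + (y − 20.057)² = 31.8972587544²
eq3: (x + 1.104)² + (y − 22.882)² = 47.7140627085²
eq1−eq2, eq1−eq3 (x²,y² cancel):
  75.830·x + 47.566·y = 4802.938749
  43.038·x + 53.216·y = 3432.418312
det = 75.830·53.216 − 47.566·43.038 = 1988.223772
x = (4802.938749·53.216 − 47.566·3432.418312) / 1988.223772 = 46.436815
y = (75.830·3432.418312 − 4802.938749·43.038) / 1988.223772 = 26.944353

x=46.437 y=26.944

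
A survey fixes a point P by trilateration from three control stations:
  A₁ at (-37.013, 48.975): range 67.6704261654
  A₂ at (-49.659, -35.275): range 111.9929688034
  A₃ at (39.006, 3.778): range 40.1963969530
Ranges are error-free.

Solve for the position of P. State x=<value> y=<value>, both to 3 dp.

eq1: (x + 37.013)² + (y − 48.975)² = 67.6704261654²
eq2: (x + 49.659)² + (y + 35.275)² = 111.9929688034²
eq3: (x − 39.006)² + (y − 3.778)² = 40.1963969530²
eq1−eq2, eq1−eq3 (x²,y² cancel):
  -25.292·x − 168.500·y = -8021.309372
  152.038·x − 90.394·y = 730.764775
det = -25.292·-90.394 − -168.500·152.038 = 27904.648048
x = (-8021.309372·-90.394 − -168.500·730.764775) / 27904.648048 = 30.396804
y = (-25.292·730.764775 − -8021.309372·152.038) / 27904.648048 = 43.041623

x=30.397 y=43.042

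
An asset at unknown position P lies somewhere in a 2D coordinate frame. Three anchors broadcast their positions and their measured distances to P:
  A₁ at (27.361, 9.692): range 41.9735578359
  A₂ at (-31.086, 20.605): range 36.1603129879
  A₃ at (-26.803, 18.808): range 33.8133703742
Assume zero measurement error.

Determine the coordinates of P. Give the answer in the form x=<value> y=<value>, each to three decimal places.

x=-0.987 y=40.646

eq1: (x − 27.361)² + (y − 9.692)² = 41.9735578359²
eq2: (x + 31.086)² + (y − 20.605)² = 36.1603129879²
eq3: (x + 26.803)² + (y − 18.808)² = 33.8133703742²
eq2−eq3, eq2−eq1 (x²,y² cancel):
  8.566·x − 3.594·y = -154.539529
  116.894·x − 21.826·y = -1002.557558
det = 8.566·-21.826 − -3.594·116.894 = 233.155520
x = (-154.539529·-21.826 − -3.594·-1002.557558) / 233.155520 = -0.987376
y = (8.566·-1002.557558 − -154.539529·116.894) / 233.155520 = 40.645984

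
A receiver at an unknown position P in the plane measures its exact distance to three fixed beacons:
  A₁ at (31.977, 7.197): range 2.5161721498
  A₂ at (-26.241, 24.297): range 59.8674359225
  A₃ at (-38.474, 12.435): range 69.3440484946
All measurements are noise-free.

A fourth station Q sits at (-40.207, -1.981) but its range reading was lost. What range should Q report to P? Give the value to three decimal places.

eq1: (x − 31.977)² + (y − 7.197)² = 2.5161721498²
eq2: (x + 26.241)² + (y − 24.297)² = 59.8674359225²
eq3: (x + 38.474)² + (y − 12.435)² = 69.3440484946²
eq2−eq3, eq2−eq1 (x²,y² cancel):
  -24.466·x − 23.724·y = -868.543567
  116.436·x − 34.200·y = 3373.169810
det = -24.466·-34.200 − -23.724·116.436 = 3599.064864
x = (-868.543567·-34.200 − -23.724·3373.169810) / 3599.064864 = 30.488273
y = (-24.466·3373.169810 − -868.543567·116.436) / 3599.064864 = 5.168500
|P − Q| = √((30.488273 − -40.207)² + (5.168500 − -1.981)²) = 71.055872

71.056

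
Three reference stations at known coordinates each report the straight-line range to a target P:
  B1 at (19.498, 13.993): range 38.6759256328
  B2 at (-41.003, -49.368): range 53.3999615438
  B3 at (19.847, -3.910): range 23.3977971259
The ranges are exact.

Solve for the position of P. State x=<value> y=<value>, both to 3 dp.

x=4.692 y=-21.737

eq1: (x − 19.498)² + (y − 13.993)² = 38.6759256328²
eq2: (x + 41.003)² + (y + 49.368)² = 53.3999615438²
eq3: (x − 19.847)² + (y + 3.910)² = 23.3977971259²
eq2−eq3, eq2−eq1 (x²,y² cancel):
  121.700·x + 90.916·y = -1405.154941
  121.002·x + 126.722·y = -2186.740711
det = 121.700·126.722 − 90.916·121.002 = 4421.049568
x = (-1405.154941·126.722 − 90.916·-2186.740711) / 4421.049568 = 4.692477
y = (121.700·-2186.740711 − -1405.154941·121.002) / 4421.049568 = -21.736871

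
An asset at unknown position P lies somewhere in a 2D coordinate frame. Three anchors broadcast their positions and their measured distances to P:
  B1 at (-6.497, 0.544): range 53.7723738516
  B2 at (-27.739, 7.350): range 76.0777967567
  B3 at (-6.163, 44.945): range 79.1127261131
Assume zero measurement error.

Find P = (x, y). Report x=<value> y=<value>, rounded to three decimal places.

eq1: (x + 6.497)² + (y − 0.544)² = 53.7723738516²
eq2: (x + 27.739)² + (y − 7.350)² = 76.0777967567²
eq3: (x + 6.163)² + (y − 44.945)² = 79.1127261131²
eq2−eq1, eq2−eq3 (x²,y² cancel):
  42.484·x − 13.612·y = 2115.395294
  43.152·x + 75.190·y = 763.568699
det = 42.484·75.190 − -13.612·43.152 = 3781.756984
x = (2115.395294·75.190 − -13.612·763.568699) / 3781.756984 = 44.807287
y = (42.484·763.568699 − 2115.395294·43.152) / 3781.756984 = -15.559986

x=44.807 y=-15.560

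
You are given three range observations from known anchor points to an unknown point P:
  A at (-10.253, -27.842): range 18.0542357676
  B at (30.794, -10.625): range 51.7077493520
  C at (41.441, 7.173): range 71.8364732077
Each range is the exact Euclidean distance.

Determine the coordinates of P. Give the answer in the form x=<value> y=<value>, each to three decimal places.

eq1: (x + 10.253)² + (y + 27.842)² = 18.0542357676²
eq2: (x − 30.794)² + (y + 10.625)² = 51.7077493520²
eq3: (x − 41.441)² + (y − 7.173)² = 71.8364732077²
eq3−eq1, eq3−eq2 (x²,y² cancel):
  -103.388·x − 70.030·y = 3946.016017
  -21.294·x − 35.596·y = 1779.140191
det = -103.388·-35.596 − -70.030·-21.294 = 2188.980428
x = (3946.016017·-35.596 − -70.030·1779.140191) / 2188.980428 = -7.249584
y = (-103.388·1779.140191 − 3946.016017·-21.294) / 2188.980428 = -45.644666

x=-7.250 y=-45.645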